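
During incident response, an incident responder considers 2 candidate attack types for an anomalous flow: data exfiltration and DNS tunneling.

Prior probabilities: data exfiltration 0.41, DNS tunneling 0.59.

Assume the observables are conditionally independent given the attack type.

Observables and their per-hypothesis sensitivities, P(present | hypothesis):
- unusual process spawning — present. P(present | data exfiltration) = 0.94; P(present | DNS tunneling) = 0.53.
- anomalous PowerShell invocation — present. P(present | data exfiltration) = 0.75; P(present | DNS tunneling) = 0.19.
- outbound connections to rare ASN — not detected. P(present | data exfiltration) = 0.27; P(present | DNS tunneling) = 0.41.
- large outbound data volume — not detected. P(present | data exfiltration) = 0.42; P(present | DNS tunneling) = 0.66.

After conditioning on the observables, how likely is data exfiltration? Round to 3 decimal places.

By Bayes' rule with conditional independence, the unnormalized weight for each hypothesis is prior × ∏ likelihoods (using 1 − P(present | H) for each absent observable):
  data exfiltration: 0.41 × 0.94 × 0.75 × (1 − 0.27) × (1 − 0.42) = 0.12238
  DNS tunneling: 0.59 × 0.53 × 0.19 × (1 − 0.41) × (1 − 0.66) = 0.011918
The unnormalized weights sum to 0.1343.
P(data exfiltration | evidence) = 0.12238 / 0.1343 ≈ 0.911.

0.911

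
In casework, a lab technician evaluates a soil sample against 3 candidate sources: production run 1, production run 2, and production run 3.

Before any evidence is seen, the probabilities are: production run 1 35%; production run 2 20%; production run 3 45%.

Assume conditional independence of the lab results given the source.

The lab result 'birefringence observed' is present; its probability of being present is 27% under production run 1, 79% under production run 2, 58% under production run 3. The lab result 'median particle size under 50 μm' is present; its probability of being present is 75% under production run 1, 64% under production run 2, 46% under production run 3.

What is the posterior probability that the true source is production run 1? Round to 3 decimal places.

0.243

For each hypothesis, the unnormalized posterior weight is prior × product of the lab result likelihoods:
  production run 1: 0.35 × 0.27 × 0.75 = 0.070875
  production run 2: 0.20 × 0.79 × 0.64 = 0.10112
  production run 3: 0.45 × 0.58 × 0.46 = 0.12006
The unnormalized weights sum to 0.29206.
P(production run 1 | evidence) = 0.070875 / 0.29206 ≈ 0.243.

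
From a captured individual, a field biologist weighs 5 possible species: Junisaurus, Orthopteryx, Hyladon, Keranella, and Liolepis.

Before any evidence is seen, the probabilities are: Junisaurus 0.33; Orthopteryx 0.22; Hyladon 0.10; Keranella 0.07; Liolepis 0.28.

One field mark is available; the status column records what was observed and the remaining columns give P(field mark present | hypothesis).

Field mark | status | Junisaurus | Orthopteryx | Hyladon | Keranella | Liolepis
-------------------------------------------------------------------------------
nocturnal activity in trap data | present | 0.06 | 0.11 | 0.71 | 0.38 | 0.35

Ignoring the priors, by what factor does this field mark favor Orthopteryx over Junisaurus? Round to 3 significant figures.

Likelihood of this field mark under each hypothesis:
  Orthopteryx: 0.11
  Junisaurus: 0.06
Bayes factor = 0.11 / 0.06 ≈ 1.83

1.83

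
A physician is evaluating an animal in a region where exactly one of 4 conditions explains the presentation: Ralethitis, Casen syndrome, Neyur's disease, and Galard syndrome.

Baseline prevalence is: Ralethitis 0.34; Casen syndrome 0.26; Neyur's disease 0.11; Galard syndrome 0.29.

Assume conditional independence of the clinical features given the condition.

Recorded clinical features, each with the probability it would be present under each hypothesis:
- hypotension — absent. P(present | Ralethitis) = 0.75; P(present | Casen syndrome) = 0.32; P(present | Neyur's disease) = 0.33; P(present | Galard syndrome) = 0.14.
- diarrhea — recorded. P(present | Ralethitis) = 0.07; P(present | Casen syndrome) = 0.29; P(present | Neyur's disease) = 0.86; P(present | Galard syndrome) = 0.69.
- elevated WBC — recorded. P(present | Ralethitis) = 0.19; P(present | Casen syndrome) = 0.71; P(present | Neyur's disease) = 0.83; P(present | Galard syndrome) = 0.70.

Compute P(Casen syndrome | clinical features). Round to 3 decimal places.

By Bayes' rule with conditional independence, the unnormalized weight for each hypothesis is prior × ∏ likelihoods (using 1 − P(present | H) for each absent clinical feature):
  Ralethitis: 0.34 × (1 − 0.75) × 0.07 × 0.19 = 0.0011305
  Casen syndrome: 0.26 × (1 − 0.32) × 0.29 × 0.71 = 0.036403
  Neyur's disease: 0.11 × (1 − 0.33) × 0.86 × 0.83 = 0.052607
  Galard syndrome: 0.29 × (1 − 0.14) × 0.69 × 0.70 = 0.12046
The unnormalized weights sum to 0.2106.
P(Casen syndrome | evidence) = 0.036403 / 0.2106 ≈ 0.173.

0.173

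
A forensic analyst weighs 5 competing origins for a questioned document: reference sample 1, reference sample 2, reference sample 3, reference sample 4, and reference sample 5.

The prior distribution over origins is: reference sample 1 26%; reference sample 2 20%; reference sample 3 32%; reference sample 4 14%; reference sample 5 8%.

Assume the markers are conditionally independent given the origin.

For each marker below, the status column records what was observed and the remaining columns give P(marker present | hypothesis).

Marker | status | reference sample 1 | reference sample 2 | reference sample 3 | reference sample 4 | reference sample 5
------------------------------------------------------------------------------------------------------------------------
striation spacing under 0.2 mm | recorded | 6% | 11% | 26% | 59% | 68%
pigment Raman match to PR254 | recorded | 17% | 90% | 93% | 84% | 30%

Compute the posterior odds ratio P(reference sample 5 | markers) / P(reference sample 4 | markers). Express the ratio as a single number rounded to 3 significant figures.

0.235

Unnormalized posterior weight (prior times the marker likelihoods) for each of the two hypotheses:
  reference sample 5: 0.08 × 0.68 × 0.30 = 0.01632
  reference sample 4: 0.14 × 0.59 × 0.84 = 0.069384
Posterior odds = 0.01632 / 0.069384 ≈ 0.235.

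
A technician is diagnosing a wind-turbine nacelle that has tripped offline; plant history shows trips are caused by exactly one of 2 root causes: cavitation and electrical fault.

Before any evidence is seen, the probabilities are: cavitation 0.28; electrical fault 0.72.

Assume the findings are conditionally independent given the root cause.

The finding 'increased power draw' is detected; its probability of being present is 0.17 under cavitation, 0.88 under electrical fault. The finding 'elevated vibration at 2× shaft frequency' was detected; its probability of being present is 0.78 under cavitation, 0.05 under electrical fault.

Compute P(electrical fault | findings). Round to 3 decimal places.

0.460

For each hypothesis, the unnormalized posterior weight is prior × product of the finding likelihoods:
  cavitation: 0.28 × 0.17 × 0.78 = 0.037128
  electrical fault: 0.72 × 0.88 × 0.05 = 0.03168
The unnormalized weights sum to 0.068808.
P(electrical fault | evidence) = 0.03168 / 0.068808 ≈ 0.460.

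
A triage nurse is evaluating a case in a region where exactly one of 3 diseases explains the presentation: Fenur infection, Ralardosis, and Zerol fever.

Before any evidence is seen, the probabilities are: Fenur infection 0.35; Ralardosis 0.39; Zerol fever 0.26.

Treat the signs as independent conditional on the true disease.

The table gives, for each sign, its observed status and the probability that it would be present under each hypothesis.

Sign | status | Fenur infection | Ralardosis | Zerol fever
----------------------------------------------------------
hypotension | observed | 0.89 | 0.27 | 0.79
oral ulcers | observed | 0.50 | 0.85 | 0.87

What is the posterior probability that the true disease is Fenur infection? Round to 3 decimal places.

0.367

By Bayes' rule with conditional independence, the unnormalized weight for each hypothesis is prior × ∏ likelihoods:
  Fenur infection: 0.35 × 0.89 × 0.50 = 0.15575
  Ralardosis: 0.39 × 0.27 × 0.85 = 0.089505
  Zerol fever: 0.26 × 0.79 × 0.87 = 0.1787
Normalizing constant Z = 0.15575 + 0.089505 + 0.1787 = 0.42395.
P(Fenur infection | evidence) = 0.15575 / 0.42395 ≈ 0.367.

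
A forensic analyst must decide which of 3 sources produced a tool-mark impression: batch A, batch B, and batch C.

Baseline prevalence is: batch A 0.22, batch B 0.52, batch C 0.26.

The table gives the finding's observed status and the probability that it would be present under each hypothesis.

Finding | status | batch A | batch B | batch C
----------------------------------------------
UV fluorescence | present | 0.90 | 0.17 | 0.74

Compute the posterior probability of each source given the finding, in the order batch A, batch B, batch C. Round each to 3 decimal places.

Multiply each prior by the likelihood of the finding:
  batch A: 0.22 × 0.90 = 0.198
  batch B: 0.52 × 0.17 = 0.0884
  batch C: 0.26 × 0.74 = 0.1924
The unnormalized weights sum to 0.4788.
P(batch A | evidence) = 0.198 / 0.4788 ≈ 0.414
P(batch B | evidence) = 0.0884 / 0.4788 ≈ 0.185
P(batch C | evidence) = 0.1924 / 0.4788 ≈ 0.402

0.414, 0.185, 0.402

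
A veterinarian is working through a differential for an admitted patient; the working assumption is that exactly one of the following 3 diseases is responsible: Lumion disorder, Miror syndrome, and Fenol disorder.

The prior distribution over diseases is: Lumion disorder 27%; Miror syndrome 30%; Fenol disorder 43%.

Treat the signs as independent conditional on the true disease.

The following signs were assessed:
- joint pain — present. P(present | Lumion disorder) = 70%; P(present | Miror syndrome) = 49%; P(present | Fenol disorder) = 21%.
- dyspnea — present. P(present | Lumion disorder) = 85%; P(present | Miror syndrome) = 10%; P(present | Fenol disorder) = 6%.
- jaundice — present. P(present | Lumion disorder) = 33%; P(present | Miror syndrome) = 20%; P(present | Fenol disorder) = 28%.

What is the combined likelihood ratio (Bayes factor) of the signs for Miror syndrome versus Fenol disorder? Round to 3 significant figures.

Take the product of per-sign likelihoods under each hypothesis, then divide.
  Miror syndrome: 0.49 × 0.10 × 0.20 = 0.0098
  Fenol disorder: 0.21 × 0.06 × 0.28 = 0.003528
Bayes factor = 0.0098 / 0.003528 ≈ 2.78

2.78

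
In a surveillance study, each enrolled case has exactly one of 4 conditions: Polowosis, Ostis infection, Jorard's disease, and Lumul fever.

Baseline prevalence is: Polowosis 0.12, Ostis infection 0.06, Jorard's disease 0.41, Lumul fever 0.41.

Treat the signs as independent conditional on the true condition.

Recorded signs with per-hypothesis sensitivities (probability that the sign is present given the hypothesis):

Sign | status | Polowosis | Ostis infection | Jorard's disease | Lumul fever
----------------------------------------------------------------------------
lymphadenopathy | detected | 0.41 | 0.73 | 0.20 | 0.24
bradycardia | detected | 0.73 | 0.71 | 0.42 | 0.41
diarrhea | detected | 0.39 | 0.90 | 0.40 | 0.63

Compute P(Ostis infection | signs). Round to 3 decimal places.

0.345

Multiply each prior by the joint likelihood of the sign pattern:
  Polowosis: 0.12 × 0.41 × 0.73 × 0.39 = 0.014007
  Ostis infection: 0.06 × 0.73 × 0.71 × 0.90 = 0.027988
  Jorard's disease: 0.41 × 0.20 × 0.42 × 0.40 = 0.013776
  Lumul fever: 0.41 × 0.24 × 0.41 × 0.63 = 0.025417
Normalizing constant Z = 0.014007 + 0.027988 + 0.013776 + 0.025417 = 0.081188.
P(Ostis infection | evidence) = 0.027988 / 0.081188 ≈ 0.345.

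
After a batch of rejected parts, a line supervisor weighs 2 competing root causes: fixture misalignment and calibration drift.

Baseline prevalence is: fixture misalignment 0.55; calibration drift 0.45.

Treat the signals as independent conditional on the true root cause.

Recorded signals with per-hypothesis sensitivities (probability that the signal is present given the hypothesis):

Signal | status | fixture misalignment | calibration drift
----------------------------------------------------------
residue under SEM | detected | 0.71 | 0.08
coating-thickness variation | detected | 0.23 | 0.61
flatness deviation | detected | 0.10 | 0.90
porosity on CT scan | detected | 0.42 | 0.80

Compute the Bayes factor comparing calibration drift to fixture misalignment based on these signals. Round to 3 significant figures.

5.12

Take the product of per-signal likelihoods under each hypothesis, then divide.
  calibration drift: 0.08 × 0.61 × 0.90 × 0.80 = 0.035136
  fixture misalignment: 0.71 × 0.23 × 0.10 × 0.42 = 0.0068586
Bayes factor = 0.035136 / 0.0068586 ≈ 5.12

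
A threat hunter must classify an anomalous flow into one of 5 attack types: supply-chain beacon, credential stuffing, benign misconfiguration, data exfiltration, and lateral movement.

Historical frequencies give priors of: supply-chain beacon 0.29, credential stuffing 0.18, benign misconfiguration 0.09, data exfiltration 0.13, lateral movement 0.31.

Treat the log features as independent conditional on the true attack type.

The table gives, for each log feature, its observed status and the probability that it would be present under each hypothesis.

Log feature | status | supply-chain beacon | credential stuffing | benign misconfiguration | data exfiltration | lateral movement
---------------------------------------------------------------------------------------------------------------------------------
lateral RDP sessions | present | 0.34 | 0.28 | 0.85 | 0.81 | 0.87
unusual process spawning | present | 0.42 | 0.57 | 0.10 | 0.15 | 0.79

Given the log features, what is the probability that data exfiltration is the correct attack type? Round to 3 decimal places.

Multiply each prior by the joint likelihood of the log feature pattern:
  supply-chain beacon: 0.29 × 0.34 × 0.42 = 0.041412
  credential stuffing: 0.18 × 0.28 × 0.57 = 0.028728
  benign misconfiguration: 0.09 × 0.85 × 0.10 = 0.00765
  data exfiltration: 0.13 × 0.81 × 0.15 = 0.015795
  lateral movement: 0.31 × 0.87 × 0.79 = 0.21306
Normalizing constant Z = 0.041412 + 0.028728 + 0.00765 + 0.015795 + 0.21306 = 0.30665.
P(data exfiltration | evidence) = 0.015795 / 0.30665 ≈ 0.052.

0.052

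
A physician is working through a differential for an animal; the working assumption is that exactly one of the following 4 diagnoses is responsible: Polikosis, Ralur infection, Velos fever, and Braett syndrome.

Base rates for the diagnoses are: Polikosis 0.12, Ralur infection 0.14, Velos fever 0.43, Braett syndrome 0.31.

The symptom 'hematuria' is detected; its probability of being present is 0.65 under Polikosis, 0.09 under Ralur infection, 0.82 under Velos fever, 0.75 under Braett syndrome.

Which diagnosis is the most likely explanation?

Velos fever

Multiply each prior by the likelihood of the symptom:
  Polikosis: 0.12 × 0.65 = 0.078
  Ralur infection: 0.14 × 0.09 = 0.0126
  Velos fever: 0.43 × 0.82 = 0.3526
  Braett syndrome: 0.31 × 0.75 = 0.2325
Normalizing constant Z = 0.078 + 0.0126 + 0.3526 + 0.2325 = 0.6757.
P(Polikosis | evidence) ≈ 0.078 / 0.6757 ≈ 0.115
P(Ralur infection | evidence) ≈ 0.0126 / 0.6757 ≈ 0.019
P(Velos fever | evidence) ≈ 0.3526 / 0.6757 ≈ 0.522
P(Braett syndrome | evidence) ≈ 0.2325 / 0.6757 ≈ 0.344
The largest is 0.522, so Velos fever is most probable.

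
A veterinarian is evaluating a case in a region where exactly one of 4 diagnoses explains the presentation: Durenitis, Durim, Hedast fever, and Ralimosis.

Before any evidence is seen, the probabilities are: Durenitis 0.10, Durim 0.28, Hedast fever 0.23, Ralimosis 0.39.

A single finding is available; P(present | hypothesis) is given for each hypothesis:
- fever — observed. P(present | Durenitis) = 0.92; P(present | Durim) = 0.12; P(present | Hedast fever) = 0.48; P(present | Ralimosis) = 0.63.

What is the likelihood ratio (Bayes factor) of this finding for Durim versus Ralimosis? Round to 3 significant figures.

Likelihood of this finding under each hypothesis:
  Durim: 0.12
  Ralimosis: 0.63
Bayes factor = 0.12 / 0.63 ≈ 0.190

0.190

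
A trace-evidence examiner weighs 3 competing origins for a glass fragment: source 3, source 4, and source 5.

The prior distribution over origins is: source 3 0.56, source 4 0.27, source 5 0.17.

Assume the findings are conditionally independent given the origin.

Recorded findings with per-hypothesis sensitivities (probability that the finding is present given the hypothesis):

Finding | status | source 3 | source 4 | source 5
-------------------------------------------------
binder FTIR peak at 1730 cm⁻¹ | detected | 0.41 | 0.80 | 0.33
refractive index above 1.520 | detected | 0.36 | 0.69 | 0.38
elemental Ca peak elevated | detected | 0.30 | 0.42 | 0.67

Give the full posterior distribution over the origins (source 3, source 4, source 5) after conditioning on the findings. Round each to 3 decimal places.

By Bayes' rule with conditional independence, the unnormalized weight for each hypothesis is prior × ∏ likelihoods:
  source 3: 0.56 × 0.41 × 0.36 × 0.30 = 0.024797
  source 4: 0.27 × 0.80 × 0.69 × 0.42 = 0.062597
  source 5: 0.17 × 0.33 × 0.38 × 0.67 = 0.014283
Normalizing constant Z = 0.024797 + 0.062597 + 0.014283 = 0.10168.
P(source 3 | evidence) = 0.024797 / 0.10168 ≈ 0.244
P(source 4 | evidence) = 0.062597 / 0.10168 ≈ 0.616
P(source 5 | evidence) = 0.014283 / 0.10168 ≈ 0.140

0.244, 0.616, 0.140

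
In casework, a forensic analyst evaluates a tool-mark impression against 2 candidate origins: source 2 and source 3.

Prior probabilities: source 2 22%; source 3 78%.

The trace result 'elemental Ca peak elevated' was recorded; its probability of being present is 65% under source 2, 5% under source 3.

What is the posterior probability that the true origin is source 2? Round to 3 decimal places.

0.786

Multiply each prior by the likelihood of the trace result:
  source 2: 0.22 × 0.65 = 0.143
  source 3: 0.78 × 0.05 = 0.039
Marginal likelihood of the evidence = 0.182.
P(source 2 | evidence) = 0.143 / 0.182 ≈ 0.786.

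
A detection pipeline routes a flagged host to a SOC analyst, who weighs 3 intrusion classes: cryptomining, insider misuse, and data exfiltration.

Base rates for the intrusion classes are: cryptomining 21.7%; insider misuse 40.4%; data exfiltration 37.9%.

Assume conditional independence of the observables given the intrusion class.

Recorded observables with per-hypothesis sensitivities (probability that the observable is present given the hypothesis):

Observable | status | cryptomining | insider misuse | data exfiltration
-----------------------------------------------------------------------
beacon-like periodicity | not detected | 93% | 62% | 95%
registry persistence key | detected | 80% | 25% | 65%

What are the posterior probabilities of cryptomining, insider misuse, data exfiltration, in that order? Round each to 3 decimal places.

0.193, 0.611, 0.196

Multiply each prior by the joint likelihood of the observable pattern (using 1 − P(present | H) for each absent observable):
  cryptomining: 0.217 × (1 − 0.93) × 0.80 = 0.012152
  insider misuse: 0.404 × (1 − 0.62) × 0.25 = 0.03838
  data exfiltration: 0.379 × (1 − 0.95) × 0.65 = 0.012318
Normalizing constant Z = 0.012152 + 0.03838 + 0.012318 = 0.06285.
P(cryptomining | evidence) = 0.012152 / 0.06285 ≈ 0.193
P(insider misuse | evidence) = 0.03838 / 0.06285 ≈ 0.611
P(data exfiltration | evidence) = 0.012318 / 0.06285 ≈ 0.196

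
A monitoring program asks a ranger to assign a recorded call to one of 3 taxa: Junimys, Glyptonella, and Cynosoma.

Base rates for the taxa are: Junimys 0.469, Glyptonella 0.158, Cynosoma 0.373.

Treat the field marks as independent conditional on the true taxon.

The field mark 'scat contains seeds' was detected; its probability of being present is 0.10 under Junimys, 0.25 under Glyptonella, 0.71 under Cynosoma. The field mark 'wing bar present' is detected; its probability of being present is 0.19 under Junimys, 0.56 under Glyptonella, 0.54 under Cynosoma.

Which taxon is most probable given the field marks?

Cynosoma

For each hypothesis, the unnormalized posterior weight is prior × product of the field mark likelihoods:
  Junimys: 0.469 × 0.10 × 0.19 = 0.008911
  Glyptonella: 0.158 × 0.25 × 0.56 = 0.02212
  Cynosoma: 0.373 × 0.71 × 0.54 = 0.14301
Normalizing constant Z = 0.008911 + 0.02212 + 0.14301 = 0.17404.
P(Junimys | evidence) ≈ 0.008911 / 0.17404 ≈ 0.051
P(Glyptonella | evidence) ≈ 0.02212 / 0.17404 ≈ 0.127
P(Cynosoma | evidence) ≈ 0.14301 / 0.17404 ≈ 0.822
The largest is 0.822, so Cynosoma is most probable.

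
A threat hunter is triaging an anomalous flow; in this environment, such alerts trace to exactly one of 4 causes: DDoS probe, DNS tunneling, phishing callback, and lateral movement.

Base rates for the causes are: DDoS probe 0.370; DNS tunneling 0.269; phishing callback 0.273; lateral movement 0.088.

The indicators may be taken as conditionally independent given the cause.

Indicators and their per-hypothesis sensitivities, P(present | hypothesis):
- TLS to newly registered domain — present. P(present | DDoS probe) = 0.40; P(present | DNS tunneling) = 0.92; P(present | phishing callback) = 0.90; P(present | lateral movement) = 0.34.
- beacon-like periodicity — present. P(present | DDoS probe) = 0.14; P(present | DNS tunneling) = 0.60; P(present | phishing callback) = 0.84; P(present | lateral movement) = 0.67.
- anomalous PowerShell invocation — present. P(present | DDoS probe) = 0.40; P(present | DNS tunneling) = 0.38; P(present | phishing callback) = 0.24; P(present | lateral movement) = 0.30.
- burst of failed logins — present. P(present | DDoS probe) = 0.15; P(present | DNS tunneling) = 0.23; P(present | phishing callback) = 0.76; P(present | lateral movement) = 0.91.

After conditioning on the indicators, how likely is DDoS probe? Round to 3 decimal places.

Multiply each prior by the joint likelihood of the indicator pattern:
  DDoS probe: 0.370 × 0.40 × 0.14 × 0.40 × 0.15 = 0.0012432
  DNS tunneling: 0.269 × 0.92 × 0.60 × 0.38 × 0.23 = 0.012978
  phishing callback: 0.273 × 0.90 × 0.84 × 0.24 × 0.76 = 0.037645
  lateral movement: 0.088 × 0.34 × 0.67 × 0.30 × 0.91 = 0.0054727
Marginal likelihood of the evidence = 0.057339.
P(DDoS probe | evidence) = 0.0012432 / 0.057339 ≈ 0.022.

0.022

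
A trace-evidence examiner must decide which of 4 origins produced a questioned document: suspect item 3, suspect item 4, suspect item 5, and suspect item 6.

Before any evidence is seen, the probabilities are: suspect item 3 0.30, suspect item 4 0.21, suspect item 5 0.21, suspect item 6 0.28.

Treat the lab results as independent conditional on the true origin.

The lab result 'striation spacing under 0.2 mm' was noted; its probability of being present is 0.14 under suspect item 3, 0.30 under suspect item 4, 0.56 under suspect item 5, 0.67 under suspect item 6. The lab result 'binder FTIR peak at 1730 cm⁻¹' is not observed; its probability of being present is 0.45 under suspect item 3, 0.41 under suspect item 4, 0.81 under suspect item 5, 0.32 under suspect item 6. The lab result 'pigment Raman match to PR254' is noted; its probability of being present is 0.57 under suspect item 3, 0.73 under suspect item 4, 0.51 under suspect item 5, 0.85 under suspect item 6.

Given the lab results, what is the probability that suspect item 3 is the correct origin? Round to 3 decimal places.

For each hypothesis, the unnormalized posterior weight is prior × product of the lab result likelihoods (using 1 − P(present | H) for each absent lab result):
  suspect item 3: 0.30 × 0.14 × (1 − 0.45) × 0.57 = 0.013167
  suspect item 4: 0.21 × 0.30 × (1 − 0.41) × 0.73 = 0.027134
  suspect item 5: 0.21 × 0.56 × (1 − 0.81) × 0.51 = 0.011395
  suspect item 6: 0.28 × 0.67 × (1 − 0.32) × 0.85 = 0.10843
Marginal likelihood of the evidence = 0.16013.
P(suspect item 3 | evidence) = 0.013167 / 0.16013 ≈ 0.082.

0.082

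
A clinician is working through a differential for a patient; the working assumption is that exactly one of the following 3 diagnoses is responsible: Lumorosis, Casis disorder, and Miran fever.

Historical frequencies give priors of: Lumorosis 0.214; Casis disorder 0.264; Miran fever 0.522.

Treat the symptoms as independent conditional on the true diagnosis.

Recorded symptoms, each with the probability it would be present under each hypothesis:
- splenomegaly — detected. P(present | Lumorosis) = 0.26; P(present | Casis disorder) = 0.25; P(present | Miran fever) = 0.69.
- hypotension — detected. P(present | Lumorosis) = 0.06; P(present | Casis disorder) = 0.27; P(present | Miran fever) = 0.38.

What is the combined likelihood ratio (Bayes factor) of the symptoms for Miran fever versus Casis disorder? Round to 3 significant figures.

Joint likelihood of the symptom pattern under each hypothesis:
  Miran fever: 0.69 × 0.38 = 0.2622
  Casis disorder: 0.25 × 0.27 = 0.0675
Bayes factor = 0.2622 / 0.0675 ≈ 3.88

3.88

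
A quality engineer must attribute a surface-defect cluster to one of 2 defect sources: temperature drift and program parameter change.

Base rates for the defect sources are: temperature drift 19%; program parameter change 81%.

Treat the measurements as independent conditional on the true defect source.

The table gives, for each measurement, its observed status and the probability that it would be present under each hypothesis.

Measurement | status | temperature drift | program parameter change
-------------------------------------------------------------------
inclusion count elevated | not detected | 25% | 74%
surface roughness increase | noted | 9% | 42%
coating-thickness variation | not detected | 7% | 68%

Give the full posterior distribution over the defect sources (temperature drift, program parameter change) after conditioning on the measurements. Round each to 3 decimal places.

For each hypothesis, the unnormalized posterior weight is prior × product of the measurement likelihoods (using 1 − P(present | H) for each absent measurement):
  temperature drift: 0.19 × (1 − 0.25) × 0.09 × (1 − 0.07) = 0.011927
  program parameter change: 0.81 × (1 − 0.74) × 0.42 × (1 − 0.68) = 0.028305
The unnormalized weights sum to 0.040232.
P(temperature drift | evidence) = 0.011927 / 0.040232 ≈ 0.296
P(program parameter change | evidence) = 0.028305 / 0.040232 ≈ 0.704

0.296, 0.704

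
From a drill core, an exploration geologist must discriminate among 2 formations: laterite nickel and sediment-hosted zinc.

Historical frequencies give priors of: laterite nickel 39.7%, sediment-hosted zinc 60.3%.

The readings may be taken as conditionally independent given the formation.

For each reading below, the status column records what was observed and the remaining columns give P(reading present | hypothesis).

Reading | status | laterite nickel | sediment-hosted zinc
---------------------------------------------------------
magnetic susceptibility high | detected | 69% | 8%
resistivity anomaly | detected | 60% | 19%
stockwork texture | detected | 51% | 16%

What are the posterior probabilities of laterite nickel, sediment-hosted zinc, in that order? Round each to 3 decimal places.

0.983, 0.017

By Bayes' rule with conditional independence, the unnormalized weight for each hypothesis is prior × ∏ likelihoods:
  laterite nickel: 0.397 × 0.69 × 0.60 × 0.51 = 0.083823
  sediment-hosted zinc: 0.603 × 0.08 × 0.19 × 0.16 = 0.0014665
Normalizing constant Z = 0.083823 + 0.0014665 = 0.085289.
P(laterite nickel | evidence) = 0.083823 / 0.085289 ≈ 0.983
P(sediment-hosted zinc | evidence) = 0.0014665 / 0.085289 ≈ 0.017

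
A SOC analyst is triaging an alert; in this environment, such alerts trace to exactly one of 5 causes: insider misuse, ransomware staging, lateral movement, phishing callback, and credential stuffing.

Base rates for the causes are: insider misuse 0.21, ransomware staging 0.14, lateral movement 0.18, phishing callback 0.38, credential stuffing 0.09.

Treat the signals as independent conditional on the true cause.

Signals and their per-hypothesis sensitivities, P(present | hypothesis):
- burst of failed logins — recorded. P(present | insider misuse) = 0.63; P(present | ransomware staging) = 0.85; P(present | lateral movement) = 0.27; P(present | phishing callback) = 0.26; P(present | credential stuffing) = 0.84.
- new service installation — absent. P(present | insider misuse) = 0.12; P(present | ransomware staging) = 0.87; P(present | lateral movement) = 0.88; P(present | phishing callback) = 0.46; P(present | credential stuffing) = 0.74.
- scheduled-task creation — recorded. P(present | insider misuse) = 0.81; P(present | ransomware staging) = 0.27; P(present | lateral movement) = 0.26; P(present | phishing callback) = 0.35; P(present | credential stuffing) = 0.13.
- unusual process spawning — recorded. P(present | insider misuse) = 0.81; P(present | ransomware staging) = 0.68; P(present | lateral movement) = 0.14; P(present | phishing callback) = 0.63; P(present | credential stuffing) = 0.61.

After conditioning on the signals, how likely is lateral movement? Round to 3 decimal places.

0.002

Multiply each prior by the joint likelihood of the signal pattern (using 1 − P(present | H) for each absent signal):
  insider misuse: 0.21 × 0.63 × (1 − 0.12) × 0.81 × 0.81 = 0.076386
  ransomware staging: 0.14 × 0.85 × (1 − 0.87) × 0.27 × 0.68 = 0.0028403
  lateral movement: 0.18 × 0.27 × (1 − 0.88) × 0.26 × 0.14 = 0.00021228
  phishing callback: 0.38 × 0.26 × (1 − 0.46) × 0.35 × 0.63 = 0.011764
  credential stuffing: 0.09 × 0.84 × (1 − 0.74) × 0.13 × 0.61 = 0.0015587
The unnormalized weights sum to 0.092761.
P(lateral movement | evidence) = 0.00021228 / 0.092761 ≈ 0.002.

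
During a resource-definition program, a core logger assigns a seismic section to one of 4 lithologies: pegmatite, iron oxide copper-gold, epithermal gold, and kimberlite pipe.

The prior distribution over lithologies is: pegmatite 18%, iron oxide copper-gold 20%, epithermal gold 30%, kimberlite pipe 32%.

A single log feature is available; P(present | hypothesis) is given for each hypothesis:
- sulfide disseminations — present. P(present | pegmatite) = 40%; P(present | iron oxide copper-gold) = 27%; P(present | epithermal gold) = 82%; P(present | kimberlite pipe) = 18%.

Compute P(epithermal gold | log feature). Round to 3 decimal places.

0.573

For each hypothesis, the unnormalized posterior weight is prior × likelihood:
  pegmatite: 0.18 × 0.40 = 0.072
  iron oxide copper-gold: 0.20 × 0.27 = 0.054
  epithermal gold: 0.30 × 0.82 = 0.246
  kimberlite pipe: 0.32 × 0.18 = 0.0576
Marginal likelihood of the evidence = 0.4296.
P(epithermal gold | evidence) = 0.246 / 0.4296 ≈ 0.573.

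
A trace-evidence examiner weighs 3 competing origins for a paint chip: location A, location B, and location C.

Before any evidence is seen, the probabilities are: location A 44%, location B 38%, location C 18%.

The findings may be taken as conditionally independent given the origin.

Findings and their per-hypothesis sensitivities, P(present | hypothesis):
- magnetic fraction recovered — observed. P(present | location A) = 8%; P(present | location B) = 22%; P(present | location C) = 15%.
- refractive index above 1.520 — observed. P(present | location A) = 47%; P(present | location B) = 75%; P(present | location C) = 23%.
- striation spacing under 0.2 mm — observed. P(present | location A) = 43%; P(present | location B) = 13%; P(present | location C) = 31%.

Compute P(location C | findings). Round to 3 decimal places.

Multiply each prior by the joint likelihood of the evidence pattern:
  location A: 0.44 × 0.08 × 0.47 × 0.43 = 0.0071139
  location B: 0.38 × 0.22 × 0.75 × 0.13 = 0.008151
  location C: 0.18 × 0.15 × 0.23 × 0.31 = 0.0019251
Normalizing constant Z = 0.0071139 + 0.008151 + 0.0019251 = 0.01719.
P(location C | evidence) = 0.0019251 / 0.01719 ≈ 0.112.

0.112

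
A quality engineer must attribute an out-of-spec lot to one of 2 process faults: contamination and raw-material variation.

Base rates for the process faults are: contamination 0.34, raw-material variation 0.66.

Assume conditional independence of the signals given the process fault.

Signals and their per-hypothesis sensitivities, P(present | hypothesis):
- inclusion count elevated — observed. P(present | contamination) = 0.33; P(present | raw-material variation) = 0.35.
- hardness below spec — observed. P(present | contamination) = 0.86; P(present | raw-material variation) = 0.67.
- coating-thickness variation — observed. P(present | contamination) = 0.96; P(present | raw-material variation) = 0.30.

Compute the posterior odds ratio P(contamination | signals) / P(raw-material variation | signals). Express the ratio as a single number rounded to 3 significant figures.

2.00

Posterior odds equal prior odds times the likelihood ratio; only the two competing hypotheses matter.
  contamination: 0.34 × 0.33 × 0.86 × 0.96 = 0.092632
  raw-material variation: 0.66 × 0.35 × 0.67 × 0.30 = 0.046431
Odds(contamination : raw-material variation) = 0.092632 / 0.046431 ≈ 2.00.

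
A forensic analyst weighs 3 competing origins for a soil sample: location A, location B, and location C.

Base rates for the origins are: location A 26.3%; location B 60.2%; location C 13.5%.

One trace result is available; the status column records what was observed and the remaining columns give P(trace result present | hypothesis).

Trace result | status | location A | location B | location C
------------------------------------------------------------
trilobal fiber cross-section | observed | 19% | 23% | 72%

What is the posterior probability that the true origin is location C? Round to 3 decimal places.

0.340

For each hypothesis, the unnormalized posterior weight is prior × likelihood:
  location A: 0.263 × 0.19 = 0.04997
  location B: 0.602 × 0.23 = 0.13846
  location C: 0.135 × 0.72 = 0.0972
Marginal likelihood of the evidence = 0.28563.
P(location C | evidence) = 0.0972 / 0.28563 ≈ 0.340.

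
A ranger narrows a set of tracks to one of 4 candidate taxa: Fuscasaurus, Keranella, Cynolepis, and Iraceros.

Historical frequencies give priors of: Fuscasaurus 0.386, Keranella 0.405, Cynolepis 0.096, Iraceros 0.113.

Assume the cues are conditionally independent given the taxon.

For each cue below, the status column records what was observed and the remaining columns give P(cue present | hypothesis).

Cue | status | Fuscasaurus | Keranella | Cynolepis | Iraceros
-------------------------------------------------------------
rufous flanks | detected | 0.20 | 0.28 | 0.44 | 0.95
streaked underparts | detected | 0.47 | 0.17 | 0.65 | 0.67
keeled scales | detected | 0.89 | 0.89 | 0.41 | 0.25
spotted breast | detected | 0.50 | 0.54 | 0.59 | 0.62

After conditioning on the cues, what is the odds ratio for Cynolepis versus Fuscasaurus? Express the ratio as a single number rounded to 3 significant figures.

Posterior odds equal prior odds times the likelihood ratio; only the two competing hypotheses matter.
  Cynolepis: 0.096 × 0.44 × 0.65 × 0.41 × 0.59 = 0.0066416
  Fuscasaurus: 0.386 × 0.20 × 0.47 × 0.89 × 0.50 = 0.016146
Odds(Cynolepis : Fuscasaurus) = 0.0066416 / 0.016146 ≈ 0.411.

0.411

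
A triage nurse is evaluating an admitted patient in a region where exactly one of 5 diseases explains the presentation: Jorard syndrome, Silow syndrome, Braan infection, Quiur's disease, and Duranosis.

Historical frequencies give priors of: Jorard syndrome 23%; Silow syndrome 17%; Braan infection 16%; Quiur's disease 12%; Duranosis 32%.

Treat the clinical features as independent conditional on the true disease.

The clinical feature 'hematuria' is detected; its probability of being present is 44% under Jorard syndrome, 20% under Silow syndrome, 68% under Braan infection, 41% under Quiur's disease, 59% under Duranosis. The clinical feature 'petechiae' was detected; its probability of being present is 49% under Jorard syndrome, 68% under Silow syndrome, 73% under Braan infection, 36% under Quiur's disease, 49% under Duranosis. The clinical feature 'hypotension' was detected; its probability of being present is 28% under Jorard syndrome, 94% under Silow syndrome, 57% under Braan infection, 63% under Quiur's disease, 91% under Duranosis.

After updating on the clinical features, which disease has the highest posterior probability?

Duranosis

For each hypothesis, the unnormalized posterior weight is prior × product of the clinical feature likelihoods:
  Jorard syndrome: 0.23 × 0.44 × 0.49 × 0.28 = 0.013885
  Silow syndrome: 0.17 × 0.20 × 0.68 × 0.94 = 0.021733
  Braan infection: 0.16 × 0.68 × 0.73 × 0.57 = 0.045272
  Quiur's disease: 0.12 × 0.41 × 0.36 × 0.63 = 0.011159
  Duranosis: 0.32 × 0.59 × 0.49 × 0.91 = 0.084186
Normalizing constant Z = 0.013885 + 0.021733 + 0.045272 + 0.011159 + 0.084186 = 0.17623.
P(Jorard syndrome | evidence) ≈ 0.013885 / 0.17623 ≈ 0.079
P(Silow syndrome | evidence) ≈ 0.021733 / 0.17623 ≈ 0.123
P(Braan infection | evidence) ≈ 0.045272 / 0.17623 ≈ 0.257
P(Quiur's disease | evidence) ≈ 0.011159 / 0.17623 ≈ 0.063
P(Duranosis | evidence) ≈ 0.084186 / 0.17623 ≈ 0.478
The largest is 0.478, so Duranosis is most probable.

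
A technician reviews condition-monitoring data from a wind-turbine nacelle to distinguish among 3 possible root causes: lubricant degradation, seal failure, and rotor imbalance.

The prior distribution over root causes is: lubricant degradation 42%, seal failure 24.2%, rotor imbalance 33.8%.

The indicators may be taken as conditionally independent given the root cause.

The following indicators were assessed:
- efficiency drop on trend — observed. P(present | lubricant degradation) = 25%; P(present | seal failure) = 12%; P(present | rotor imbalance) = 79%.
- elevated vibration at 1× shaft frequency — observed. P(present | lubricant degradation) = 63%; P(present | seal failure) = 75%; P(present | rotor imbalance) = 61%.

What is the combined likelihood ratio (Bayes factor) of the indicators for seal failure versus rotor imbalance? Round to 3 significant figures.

0.187

Take the product of per-indicator likelihoods under each hypothesis, then divide.
  seal failure: 0.12 × 0.75 = 0.09
  rotor imbalance: 0.79 × 0.61 = 0.4819
Bayes factor = 0.09 / 0.4819 ≈ 0.187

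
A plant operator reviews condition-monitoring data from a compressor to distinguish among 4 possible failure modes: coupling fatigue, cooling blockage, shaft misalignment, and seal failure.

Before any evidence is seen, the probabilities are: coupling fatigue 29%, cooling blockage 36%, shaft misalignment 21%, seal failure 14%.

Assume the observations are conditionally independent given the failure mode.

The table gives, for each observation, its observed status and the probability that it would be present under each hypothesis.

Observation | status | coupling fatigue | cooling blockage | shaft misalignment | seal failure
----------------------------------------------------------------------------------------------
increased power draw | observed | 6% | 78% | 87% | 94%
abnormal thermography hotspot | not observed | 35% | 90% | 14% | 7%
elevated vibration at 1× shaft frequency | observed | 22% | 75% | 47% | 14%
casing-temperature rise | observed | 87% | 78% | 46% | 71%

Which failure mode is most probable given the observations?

By Bayes' rule with conditional independence, the unnormalized weight for each hypothesis is prior × ∏ likelihoods (using 1 − P(present | H) for each absent observation):
  coupling fatigue: 0.29 × 0.06 × (1 − 0.35) × 0.22 × 0.87 = 0.0021647
  cooling blockage: 0.36 × 0.78 × (1 − 0.90) × 0.75 × 0.78 = 0.016427
  shaft misalignment: 0.21 × 0.87 × (1 − 0.14) × 0.47 × 0.46 = 0.03397
  seal failure: 0.14 × 0.94 × (1 − 0.07) × 0.14 × 0.71 = 0.012165
The unnormalized weights sum to 0.064727.
P(coupling fatigue | evidence) ≈ 0.0021647 / 0.064727 ≈ 0.033
P(cooling blockage | evidence) ≈ 0.016427 / 0.064727 ≈ 0.254
P(shaft misalignment | evidence) ≈ 0.03397 / 0.064727 ≈ 0.525
P(seal failure | evidence) ≈ 0.012165 / 0.064727 ≈ 0.188
The largest is 0.525, so shaft misalignment is most probable.

shaft misalignment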